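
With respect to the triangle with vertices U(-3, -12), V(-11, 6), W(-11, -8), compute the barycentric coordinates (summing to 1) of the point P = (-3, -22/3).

(1, 1/3, -1/3)

Signed area of the reference triangle: [UVW] = ½·((-3)·(6−(-8)) + (-11)·(-8−(-12)) + (-11)·(-12−6)) = ½·(-42 − 44 + 198) = 56.
[PVW] = ½·((-3)·(6−(-8)) + (-11)·(-8−(-22/3)) + (-11)·(-22/3−6)) = ½·(-42 + 22/3 + 440/3) = 56, so the U-coordinate is 56/56 = 1.
[UPW] = ½·((-3)·(-22/3−(-8)) + (-3)·(-8−(-12)) + (-11)·(-12−(-22/3))) = ½·(-2 − 12 + 154/3) = 56/3, so the V-coordinate is 1/3.
[UVP] = ½·((-3)·(6−(-22/3)) + (-11)·(-22/3−(-12)) + (-3)·(-12−6)) = ½·(-40 − 154/3 + 54) = -56/3, so the W-coordinate is -1/3.
Check: 1 + 1/3 − 1/3 = 1.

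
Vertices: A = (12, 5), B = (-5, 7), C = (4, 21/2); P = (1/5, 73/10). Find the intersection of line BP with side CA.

(8, 31/4)

Barycentric coordinates of P with respect to ABC: (1/5, 3/5, 1/5).
On side CA the B-coordinate is zero; dropping P's B-weight 3/5 and renormalizing the remaining 1/5 : 1/5 gives weights 1/2, 1/2 on C, A.
Q = (1/2)·(4, 21/2) + (1/2)·(12, 5) = (8, 31/4).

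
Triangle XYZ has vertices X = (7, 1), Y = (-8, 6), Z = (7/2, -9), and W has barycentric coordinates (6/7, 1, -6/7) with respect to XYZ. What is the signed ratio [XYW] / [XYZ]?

-6/7

The signed ratio [XYW]/[XYZ] equals the barycentric coordinate of W at vertex Z, which is -6/7.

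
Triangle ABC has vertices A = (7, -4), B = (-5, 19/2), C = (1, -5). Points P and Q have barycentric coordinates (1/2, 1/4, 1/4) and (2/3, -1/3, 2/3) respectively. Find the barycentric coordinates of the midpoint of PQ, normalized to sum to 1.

Since both coordinate triples sum to 1, the midpoint's barycentrics are the componentwise average.
(1/2+2/3)/2 = 7/12; similarly -1/24 and 11/24.

(7/12, -1/24, 11/24)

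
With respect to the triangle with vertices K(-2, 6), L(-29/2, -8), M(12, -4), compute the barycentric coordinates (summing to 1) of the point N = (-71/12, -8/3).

(1/3, 1/2, 1/6)

Signed area of the reference triangle: [KLM] = ½·((-2)·(-8−(-4)) + (-29/2)·(-4−6) + 12·(6−(-8))) = ½·(8 + 145 + 168) = 321/2.
[NLM] = ½·((-71/12)·(-8−(-4)) + (-29/2)·(-4−(-8/3)) + 12·(-8/3−(-8))) = ½·(71/3 + 58/3 + 64) = 107/2, so the K-coordinate is (107/2)/(321/2) = 1/3.
[KNM] = ½·((-2)·(-8/3−(-4)) + (-71/12)·(-4−6) + 12·(6−(-8/3))) = ½·(-8/3 + 355/6 + 104) = 321/4, so the L-coordinate is 1/2.
[KLN] = ½·((-2)·(-8−(-8/3)) + (-29/2)·(-8/3−6) + (-71/12)·(6−(-8))) = ½·(32/3 + 377/3 − 497/6) = 107/4, so the M-coordinate is 1/6.
Check: 1/3 + 1/2 + 1/6 = 1.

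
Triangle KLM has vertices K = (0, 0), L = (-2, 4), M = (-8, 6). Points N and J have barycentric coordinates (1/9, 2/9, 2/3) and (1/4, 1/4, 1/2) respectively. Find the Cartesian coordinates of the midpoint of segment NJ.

Barycentric coordinates of the midpoint are the average: (13/72, 17/72, 7/12).
Converting: (13/72)·K + (17/72)·L + (7/12)·M = (-185/36, 40/9).

(-185/36, 40/9)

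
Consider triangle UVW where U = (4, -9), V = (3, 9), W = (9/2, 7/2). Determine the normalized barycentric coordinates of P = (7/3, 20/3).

Signed area of the reference triangle: [UVW] = ½·(4·(9−(7/2)) + 3·(7/2−(-9)) + (9/2)·(-9−9)) = ½·(22 + 75/2 − 81) = -43/4.
[PVW] = ½·((7/3)·(9−(7/2)) + 3·(7/2−(20/3)) + (9/2)·(20/3−9)) = ½·(77/6 − 19/2 − 21/2) = -43/12, so the U-coordinate is (-43/12)/(-43/4) = 1/3.
[UPW] = ½·(4·(20/3−(7/2)) + (7/3)·(7/2−(-9)) + (9/2)·(-9−(20/3))) = ½·(38/3 + 175/6 − 141/2) = -43/3, so the V-coordinate is 4/3.
[UVP] = ½·(4·(9−(20/3)) + 3·(20/3−(-9)) + (7/3)·(-9−9)) = ½·(28/3 + 47 − 42) = 43/6, so the W-coordinate is -2/3.
Check: 1/3 + 4/3 − 2/3 = 1.

(1/3, 4/3, -2/3)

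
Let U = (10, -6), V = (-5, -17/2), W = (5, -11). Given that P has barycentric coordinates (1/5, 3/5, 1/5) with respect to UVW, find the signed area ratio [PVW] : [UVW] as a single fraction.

1/5

The signed ratio [PVW]/[UVW] equals the barycentric coordinate of P at vertex U, which is 1/5.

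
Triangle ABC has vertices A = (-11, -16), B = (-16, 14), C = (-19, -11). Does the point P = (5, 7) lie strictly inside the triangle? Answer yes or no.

no

Barycentric coordinates of P: (546/215, 264/215, -119/43).
The three coordinates are positive, positive, negative; a point is interior exactly when all three are positive.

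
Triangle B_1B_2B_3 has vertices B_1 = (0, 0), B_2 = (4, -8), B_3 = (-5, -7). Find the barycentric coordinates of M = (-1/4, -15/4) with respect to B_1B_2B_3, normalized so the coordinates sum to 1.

(1/2, 1/4, 1/4)

Signed area of the reference triangle: [B_1B_2B_3] = ½·(0·(-8−(-7)) + 4·(-7−0) + (-5)·(0−(-8))) = ½·(0 − 28 − 40) = -34.
[MB_2B_3] = ½·((-1/4)·(-8−(-7)) + 4·(-7−(-15/4)) + (-5)·(-15/4−(-8))) = ½·(1/4 − 13 − 85/4) = -17, so the B_1-coordinate is (-17)/(-34) = 1/2.
[B_1MB_3] = ½·(0·(-15/4−(-7)) + (-1/4)·(-7−0) + (-5)·(0−(-15/4))) = ½·(0 + 7/4 − 75/4) = -17/2, so the B_2-coordinate is 1/4.
[B_1B_2M] = ½·(0·(-8−(-15/4)) + 4·(-15/4−0) + (-1/4)·(0−(-8))) = ½·(0 − 15 − 2) = -17/2, so the B_3-coordinate is 1/4.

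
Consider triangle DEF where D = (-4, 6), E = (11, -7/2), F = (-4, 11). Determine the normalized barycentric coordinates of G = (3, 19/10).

Signed area of the reference triangle: [DEF] = ½·((-4)·(-7/2−11) + 11·(11−6) + (-4)·(6−(-7/2))) = ½·(58 + 55 − 38) = 75/2.
[GEF] = ½·(3·(-7/2−11) + 11·(11−(19/10)) + (-4)·(19/10−(-7/2))) = ½·(-87/2 + 1001/10 − 108/5) = 35/2, so the D-coordinate is (35/2)/(75/2) = 7/15.
[DGF] = ½·((-4)·(19/10−11) + 3·(11−6) + (-4)·(6−(19/10))) = ½·(182/5 + 15 − 82/5) = 35/2, so the E-coordinate is 7/15.
[DEG] = ½·((-4)·(-7/2−(19/10)) + 11·(19/10−6) + 3·(6−(-7/2))) = ½·(108/5 − 451/10 + 57/2) = 5/2, so the F-coordinate is 1/15.

(7/15, 7/15, 1/15)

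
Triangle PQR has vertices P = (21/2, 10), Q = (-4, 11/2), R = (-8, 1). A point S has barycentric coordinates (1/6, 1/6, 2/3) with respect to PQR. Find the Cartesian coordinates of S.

S = (1/6)·P + (1/6)·Q + (2/3)·R.
x-coordinate: (1/6)·(21/2) + (1/6)·(-4) + (2/3)·(-8) = -17/4.
y-coordinate: (1/6)·10 + (1/6)·(11/2) + (2/3)·1 = 13/4.

(-17/4, 13/4)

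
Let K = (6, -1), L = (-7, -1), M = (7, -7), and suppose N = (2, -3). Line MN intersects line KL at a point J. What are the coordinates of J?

(-1/2, -1)

Barycentric coordinates of N with respect to KLM: (1/3, 1/3, 1/3).
On side KL the M-coordinate is zero; dropping N's M-weight 1/3 and renormalizing the remaining 1/3 : 1/3 gives weights 1/2, 1/2 on K, L.
J = (1/2)·(6, -1) + (1/2)·(-7, -1) = (-1/2, -1).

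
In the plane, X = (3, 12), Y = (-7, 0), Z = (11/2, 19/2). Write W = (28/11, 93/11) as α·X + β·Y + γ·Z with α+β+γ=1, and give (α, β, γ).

(3/11, 2/11, 6/11)

Signed area of the reference triangle: [XYZ] = ½·(3·(0−(19/2)) + (-7)·(19/2−12) + (11/2)·(12−0)) = ½·(-57/2 + 35/2 + 66) = 55/2.
[WYZ] = ½·((28/11)·(0−(19/2)) + (-7)·(19/2−(93/11)) + (11/2)·(93/11−0)) = ½·(-266/11 − 161/22 + 93/2) = 15/2, so the X-coordinate is (15/2)/(55/2) = 3/11.
[XWZ] = ½·(3·(93/11−(19/2)) + (28/11)·(19/2−12) + (11/2)·(12−(93/11))) = ½·(-69/22 − 70/11 + 39/2) = 5, so the Y-coordinate is 2/11.
[XYW] = ½·(3·(0−(93/11)) + (-7)·(93/11−12) + (28/11)·(12−0)) = ½·(-279/11 + 273/11 + 336/11) = 15, so the Z-coordinate is 6/11.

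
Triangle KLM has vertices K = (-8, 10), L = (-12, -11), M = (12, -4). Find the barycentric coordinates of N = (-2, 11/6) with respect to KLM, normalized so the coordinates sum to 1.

(1/2, 1/6, 1/3)

Signed area of the reference triangle: [KLM] = ½·((-8)·(-11−(-4)) + (-12)·(-4−10) + 12·(10−(-11))) = ½·(56 + 168 + 252) = 238.
[NLM] = ½·((-2)·(-11−(-4)) + (-12)·(-4−(11/6)) + 12·(11/6−(-11))) = ½·(14 + 70 + 154) = 119, so the K-coordinate is 119/238 = 1/2.
[KNM] = ½·((-8)·(11/6−(-4)) + (-2)·(-4−10) + 12·(10−(11/6))) = ½·(-140/3 + 28 + 98) = 119/3, so the L-coordinate is 1/6.
[KLN] = ½·((-8)·(-11−(11/6)) + (-12)·(11/6−10) + (-2)·(10−(-11))) = ½·(308/3 + 98 − 42) = 238/3, so the M-coordinate is 1/3.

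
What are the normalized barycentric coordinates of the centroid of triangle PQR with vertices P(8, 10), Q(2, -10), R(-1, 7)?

The centroid is the average of the vertices, so each weight is 1/3.

(1/3, 1/3, 1/3)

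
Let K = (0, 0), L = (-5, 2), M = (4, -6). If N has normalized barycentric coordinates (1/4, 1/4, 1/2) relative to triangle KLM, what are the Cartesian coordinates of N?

N = (1/4)·K + (1/4)·L + (1/2)·M.
x-coordinate: (1/4)·0 + (1/4)·(-5) + (1/2)·4 = 3/4.
y-coordinate: (1/4)·0 + (1/4)·2 + (1/2)·(-6) = -5/2.

(3/4, -5/2)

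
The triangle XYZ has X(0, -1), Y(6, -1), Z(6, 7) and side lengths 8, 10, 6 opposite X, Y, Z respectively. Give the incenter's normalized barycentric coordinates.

(1/3, 5/12, 1/4)

The incenter has barycentric coordinates proportional to the opposite side lengths: (8 : 10 : 6).
Normalizing by 8+10+6 = 24 gives (1/3, 5/12, 1/4).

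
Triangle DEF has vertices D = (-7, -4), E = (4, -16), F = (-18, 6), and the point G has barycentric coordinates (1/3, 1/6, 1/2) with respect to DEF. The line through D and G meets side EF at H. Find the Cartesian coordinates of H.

(-25/2, 1/2)

Line DG meets EF where the D-coordinate vanishes; zeroing G's D-weight and renormalizing leaves E, F-weights 1/6 : 1/2 → (1/4, 3/4).
So H = (1/4)·E + (3/4)·F = (-25/2, 1/2).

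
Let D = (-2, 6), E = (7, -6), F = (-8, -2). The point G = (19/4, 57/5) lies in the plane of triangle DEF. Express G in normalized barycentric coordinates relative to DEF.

Signed area of the reference triangle: [DEF] = ½·((-2)·(-6−(-2)) + 7·(-2−6) + (-8)·(6−(-6))) = ½·(8 − 56 − 96) = -72.
[GEF] = ½·((19/4)·(-6−(-2)) + 7·(-2−(57/5)) + (-8)·(57/5−(-6))) = ½·(-19 − 469/5 − 696/5) = -126, so the D-coordinate is (-126)/(-72) = 7/4.
[DGF] = ½·((-2)·(57/5−(-2)) + (19/4)·(-2−6) + (-8)·(6−(57/5))) = ½·(-134/5 − 38 + 216/5) = -54/5, so the E-coordinate is 3/20.
[DEG] = ½·((-2)·(-6−(57/5)) + 7·(57/5−6) + (19/4)·(6−(-6))) = ½·(174/5 + 189/5 + 57) = 324/5, so the F-coordinate is -9/10.
Check: 7/4 + 3/20 − 9/10 = 1.

(7/4, 3/20, -9/10)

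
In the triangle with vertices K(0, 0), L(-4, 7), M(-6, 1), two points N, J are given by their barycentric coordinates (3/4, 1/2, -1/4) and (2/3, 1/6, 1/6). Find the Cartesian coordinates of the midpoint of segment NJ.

Barycentric coordinates of the midpoint are the average: (17/24, 1/3, -1/24).
Converting: (17/24)·K + (1/3)·L + (-1/24)·M = (-13/12, 55/24).

(-13/12, 55/24)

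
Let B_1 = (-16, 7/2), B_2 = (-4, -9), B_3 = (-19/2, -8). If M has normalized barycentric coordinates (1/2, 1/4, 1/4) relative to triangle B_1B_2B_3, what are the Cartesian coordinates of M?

(-91/8, -5/2)

M = (1/2)·B_1 + (1/4)·B_2 + (1/4)·B_3.
x-coordinate: (1/2)·(-16) + (1/4)·(-4) + (1/4)·(-19/2) = -91/8.
y-coordinate: (1/2)·(7/2) + (1/4)·(-9) + (1/4)·(-8) = -5/2.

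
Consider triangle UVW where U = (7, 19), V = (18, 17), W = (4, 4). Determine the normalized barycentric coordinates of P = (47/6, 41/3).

(1/2, 1/6, 1/3)

Signed area of the reference triangle: [UVW] = ½·(7·(17−4) + 18·(4−19) + 4·(19−17)) = ½·(91 − 270 + 8) = -171/2.
[PVW] = ½·((47/6)·(17−4) + 18·(4−(41/3)) + 4·(41/3−17)) = ½·(611/6 − 174 − 40/3) = -171/4, so the U-coordinate is (-171/4)/(-171/2) = 1/2.
[UPW] = ½·(7·(41/3−4) + (47/6)·(4−19) + 4·(19−(41/3))) = ½·(203/3 − 235/2 + 64/3) = -57/4, so the V-coordinate is 1/6.
[UVP] = ½·(7·(17−(41/3)) + 18·(41/3−19) + (47/6)·(19−17)) = ½·(70/3 − 96 + 47/3) = -57/2, so the W-coordinate is 1/3.
Check: 1/2 + 1/6 + 1/3 = 1.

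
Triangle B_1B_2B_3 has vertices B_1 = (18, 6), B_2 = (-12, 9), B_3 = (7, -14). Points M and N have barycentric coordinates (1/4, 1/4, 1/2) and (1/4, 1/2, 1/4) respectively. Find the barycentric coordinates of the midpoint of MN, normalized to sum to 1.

(1/4, 3/8, 3/8)

Since both coordinate triples sum to 1, the midpoint's barycentrics are the componentwise average.
(1/4+1/4)/2 = 1/4; similarly 3/8 and 3/8.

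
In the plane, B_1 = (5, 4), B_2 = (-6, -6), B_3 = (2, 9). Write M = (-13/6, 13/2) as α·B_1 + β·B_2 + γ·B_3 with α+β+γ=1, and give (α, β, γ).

Signed area of the reference triangle: [B_1B_2B_3] = ½·(5·(-6−9) + (-6)·(9−4) + 2·(4−(-6))) = ½·(-75 − 30 + 20) = -85/2.
[MB_2B_3] = ½·((-13/6)·(-6−9) + (-6)·(9−(13/2)) + 2·(13/2−(-6))) = ½·(65/2 − 15 + 25) = 85/4, so the B_1-coordinate is (85/4)/(-85/2) = -1/2.
[B_1MB_3] = ½·(5·(13/2−9) + (-13/6)·(9−4) + 2·(4−(13/2))) = ½·(-25/2 − 65/6 − 5) = -85/6, so the B_2-coordinate is 1/3.
[B_1B_2M] = ½·(5·(-6−(13/2)) + (-6)·(13/2−4) + (-13/6)·(4−(-6))) = ½·(-125/2 − 15 − 65/3) = -595/12, so the B_3-coordinate is 7/6.
Check: -1/2 + 1/3 + 7/6 = 1.

(-1/2, 1/3, 7/6)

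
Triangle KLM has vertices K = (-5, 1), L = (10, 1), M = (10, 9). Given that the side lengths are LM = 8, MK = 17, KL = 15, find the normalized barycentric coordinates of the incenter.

(1/5, 17/40, 3/8)

The incenter has barycentric coordinates proportional to the opposite side lengths: (8 : 17 : 15).
Normalizing by 8+17+15 = 40 gives (1/5, 17/40, 3/8).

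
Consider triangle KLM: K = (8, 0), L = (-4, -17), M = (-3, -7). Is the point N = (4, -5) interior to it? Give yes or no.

Barycentric coordinates of N: (68/103, 27/103, 8/103).
The three coordinates are positive, positive, positive; a point is interior exactly when all three are positive.

yes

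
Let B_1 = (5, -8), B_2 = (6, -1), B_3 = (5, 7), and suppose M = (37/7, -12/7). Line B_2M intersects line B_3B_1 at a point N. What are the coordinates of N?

(5, -2)

Barycentric coordinates of M with respect to B_1B_2B_3: (3/7, 2/7, 2/7).
On side B_3B_1 the B_2-coordinate is zero; dropping M's B_2-weight 2/7 and renormalizing the remaining 2/7 : 3/7 gives weights 2/5, 3/5 on B_3, B_1.
N = (2/5)·(5, 7) + (3/5)·(5, -8) = (5, -2).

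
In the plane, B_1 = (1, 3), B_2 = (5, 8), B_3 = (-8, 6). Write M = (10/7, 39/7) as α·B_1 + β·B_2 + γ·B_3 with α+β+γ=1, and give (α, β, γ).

(3/7, 3/7, 1/7)

Signed area of the reference triangle: [B_1B_2B_3] = ½·(1·(8−6) + 5·(6−3) + (-8)·(3−8)) = ½·(2 + 15 + 40) = 57/2.
[MB_2B_3] = ½·((10/7)·(8−6) + 5·(6−(39/7)) + (-8)·(39/7−8)) = ½·(20/7 + 15/7 + 136/7) = 171/14, so the B_1-coordinate is (171/14)/(57/2) = 3/7.
[B_1MB_3] = ½·(1·(39/7−6) + (10/7)·(6−3) + (-8)·(3−(39/7))) = ½·(-3/7 + 30/7 + 144/7) = 171/14, so the B_2-coordinate is 3/7.
[B_1B_2M] = ½·(1·(8−(39/7)) + 5·(39/7−3) + (10/7)·(3−8)) = ½·(17/7 + 90/7 − 50/7) = 57/14, so the B_3-coordinate is 1/7.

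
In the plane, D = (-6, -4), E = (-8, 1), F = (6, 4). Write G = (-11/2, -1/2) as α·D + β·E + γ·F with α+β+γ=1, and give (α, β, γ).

(3/8, 1/2, 1/8)

Signed area of the reference triangle: [DEF] = ½·((-6)·(1−4) + (-8)·(4−(-4)) + 6·(-4−1)) = ½·(18 − 64 − 30) = -38.
[GEF] = ½·((-11/2)·(1−4) + (-8)·(4−(-1/2)) + 6·(-1/2−1)) = ½·(33/2 − 36 − 9) = -57/4, so the D-coordinate is (-57/4)/(-38) = 3/8.
[DGF] = ½·((-6)·(-1/2−4) + (-11/2)·(4−(-4)) + 6·(-4−(-1/2))) = ½·(27 − 44 − 21) = -19, so the E-coordinate is 1/2.
[DEG] = ½·((-6)·(1−(-1/2)) + (-8)·(-1/2−(-4)) + (-11/2)·(-4−1)) = ½·(-9 − 28 + 55/2) = -19/4, so the F-coordinate is 1/8.
Check: 3/8 + 1/2 + 1/8 = 1.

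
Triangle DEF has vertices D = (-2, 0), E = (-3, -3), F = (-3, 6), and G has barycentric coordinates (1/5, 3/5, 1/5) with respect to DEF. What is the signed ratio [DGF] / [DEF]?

The signed ratio [DGF]/[DEF] equals the barycentric coordinate of G at vertex E, which is 3/5.

3/5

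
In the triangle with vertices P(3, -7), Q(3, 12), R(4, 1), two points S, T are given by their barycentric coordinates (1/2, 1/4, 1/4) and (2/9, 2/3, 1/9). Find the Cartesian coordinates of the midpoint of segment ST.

(229/72, 227/72)

Barycentric coordinates of the midpoint are the average: (13/36, 11/24, 13/72).
Converting: (13/36)·P + (11/24)·Q + (13/72)·R = (229/72, 227/72).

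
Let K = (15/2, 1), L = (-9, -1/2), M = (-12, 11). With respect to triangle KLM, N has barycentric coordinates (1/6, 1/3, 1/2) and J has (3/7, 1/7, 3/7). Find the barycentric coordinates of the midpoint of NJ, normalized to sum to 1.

Since both coordinate triples sum to 1, the midpoint's barycentrics are the componentwise average.
(1/6+3/7)/2 = 25/84; similarly 5/21 and 13/28.

(25/84, 5/21, 13/28)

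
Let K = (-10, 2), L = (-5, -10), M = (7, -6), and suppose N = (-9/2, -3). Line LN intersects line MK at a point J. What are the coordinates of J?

Barycentric coordinates of N with respect to KLM: (1/2, 1/4, 1/4).
On side MK the L-coordinate is zero; dropping N's L-weight 1/4 and renormalizing the remaining 1/4 : 1/2 gives weights 1/3, 2/3 on M, K.
J = (1/3)·(7, -6) + (2/3)·(-10, 2) = (-13/3, -2/3).

(-13/3, -2/3)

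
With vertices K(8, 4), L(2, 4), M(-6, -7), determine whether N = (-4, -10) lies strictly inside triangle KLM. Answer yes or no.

no

Barycentric coordinates of N: (23/33, -32/33, 14/11).
The three coordinates are positive, negative, positive; a point is interior exactly when all three are positive.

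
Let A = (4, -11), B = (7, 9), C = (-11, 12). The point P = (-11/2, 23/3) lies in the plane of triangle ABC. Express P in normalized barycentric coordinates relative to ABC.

Signed area of the reference triangle: [ABC] = ½·(4·(9−12) + 7·(12−(-11)) + (-11)·(-11−9)) = ½·(-12 + 161 + 220) = 369/2.
[PBC] = ½·((-11/2)·(9−12) + 7·(12−(23/3)) + (-11)·(23/3−9)) = ½·(33/2 + 91/3 + 44/3) = 123/4, so the A-coordinate is (123/4)/(369/2) = 1/6.
[APC] = ½·(4·(23/3−12) + (-11/2)·(12−(-11)) + (-11)·(-11−(23/3))) = ½·(-52/3 − 253/2 + 616/3) = 123/4, so the B-coordinate is 1/6.
[ABP] = ½·(4·(9−(23/3)) + 7·(23/3−(-11)) + (-11/2)·(-11−9)) = ½·(16/3 + 392/3 + 110) = 123, so the C-coordinate is 2/3.

(1/6, 1/6, 2/3)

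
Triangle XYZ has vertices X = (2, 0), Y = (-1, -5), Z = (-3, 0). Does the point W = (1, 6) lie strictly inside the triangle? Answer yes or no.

no

Barycentric coordinates of W: (32/25, -6/5, 23/25).
The three coordinates are positive, negative, positive; a point is interior exactly when all three are positive.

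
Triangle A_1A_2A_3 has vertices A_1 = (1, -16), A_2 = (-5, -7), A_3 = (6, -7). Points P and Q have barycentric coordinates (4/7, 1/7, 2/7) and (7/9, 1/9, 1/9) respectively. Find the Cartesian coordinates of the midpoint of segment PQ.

Barycentric coordinates of the midpoint are the average: (85/126, 8/63, 25/126).
Converting: (85/126)·A_1 + (8/63)·A_2 + (25/126)·A_3 = (155/126, -183/14).

(155/126, -183/14)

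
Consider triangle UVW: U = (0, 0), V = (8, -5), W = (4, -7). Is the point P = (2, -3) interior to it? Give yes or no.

Barycentric coordinates of P: (5/9, 1/18, 7/18).
The three coordinates are positive, positive, positive; a point is interior exactly when all three are positive.

yes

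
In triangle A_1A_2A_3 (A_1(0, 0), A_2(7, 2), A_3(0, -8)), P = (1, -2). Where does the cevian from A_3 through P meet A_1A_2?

(7/5, 2/5)

Barycentric coordinates of P with respect to A_1A_2A_3: (4/7, 1/7, 2/7).
On side A_1A_2 the A_3-coordinate is zero; dropping P's A_3-weight 2/7 and renormalizing the remaining 4/7 : 1/7 gives weights 4/5, 1/5 on A_1, A_2.
Q = (4/5)·(0, 0) + (1/5)·(7, 2) = (7/5, 2/5).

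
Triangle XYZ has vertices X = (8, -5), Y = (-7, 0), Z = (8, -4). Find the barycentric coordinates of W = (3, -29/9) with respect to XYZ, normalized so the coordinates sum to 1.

Signed area of the reference triangle: [XYZ] = ½·(8·(0−(-4)) + (-7)·(-4−(-5)) + 8·(-5−0)) = ½·(32 − 7 − 40) = -15/2.
[WYZ] = ½·(3·(0−(-4)) + (-7)·(-4−(-29/9)) + 8·(-29/9−0)) = ½·(12 + 49/9 − 232/9) = -25/6, so the X-coordinate is (-25/6)/(-15/2) = 5/9.
[XWZ] = ½·(8·(-29/9−(-4)) + 3·(-4−(-5)) + 8·(-5−(-29/9))) = ½·(56/9 + 3 − 128/9) = -5/2, so the Y-coordinate is 1/3.
[XYW] = ½·(8·(0−(-29/9)) + (-7)·(-29/9−(-5)) + 3·(-5−0)) = ½·(232/9 − 112/9 − 15) = -5/6, so the Z-coordinate is 1/9.
Check: 5/9 + 1/3 + 1/9 = 1.

(5/9, 1/3, 1/9)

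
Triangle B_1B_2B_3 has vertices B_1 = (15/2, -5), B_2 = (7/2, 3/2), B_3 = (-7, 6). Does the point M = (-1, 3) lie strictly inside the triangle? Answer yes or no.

Barycentric coordinates of M: (6/67, 30/67, 31/67).
The three coordinates are positive, positive, positive; a point is interior exactly when all three are positive.

yes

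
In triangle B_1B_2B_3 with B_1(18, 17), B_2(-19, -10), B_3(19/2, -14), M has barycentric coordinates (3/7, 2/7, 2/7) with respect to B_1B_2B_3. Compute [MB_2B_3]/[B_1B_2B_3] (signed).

3/7

The signed ratio [MB_2B_3]/[B_1B_2B_3] equals the barycentric coordinate of M at vertex B_1, which is 3/7.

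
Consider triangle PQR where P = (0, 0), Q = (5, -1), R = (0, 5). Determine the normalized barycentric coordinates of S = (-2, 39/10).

(7/10, -2/5, 7/10)

Signed area of the reference triangle: [PQR] = ½·(0·(-1−5) + 5·(5−0) + 0·(0−(-1))) = ½·(0 + 25 + 0) = 25/2.
[SQR] = ½·((-2)·(-1−5) + 5·(5−(39/10)) + 0·(39/10−(-1))) = ½·(12 + 11/2 + 0) = 35/4, so the P-coordinate is (35/4)/(25/2) = 7/10.
[PSR] = ½·(0·(39/10−5) + (-2)·(5−0) + 0·(0−(39/10))) = ½·(0 − 10 + 0) = -5, so the Q-coordinate is -2/5.
[PQS] = ½·(0·(-1−(39/10)) + 5·(39/10−0) + (-2)·(0−(-1))) = ½·(0 + 39/2 − 2) = 35/4, so the R-coordinate is 7/10.
Check: 7/10 − 2/5 + 7/10 = 1.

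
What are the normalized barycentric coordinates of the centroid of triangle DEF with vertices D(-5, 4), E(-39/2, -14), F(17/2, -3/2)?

(1/3, 1/3, 1/3)

The centroid is the average of the vertices, so each weight is 1/3.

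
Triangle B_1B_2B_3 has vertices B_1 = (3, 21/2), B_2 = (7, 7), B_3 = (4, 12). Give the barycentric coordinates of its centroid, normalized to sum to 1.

(1/3, 1/3, 1/3)

The centroid is the average of the vertices, so each weight is 1/3.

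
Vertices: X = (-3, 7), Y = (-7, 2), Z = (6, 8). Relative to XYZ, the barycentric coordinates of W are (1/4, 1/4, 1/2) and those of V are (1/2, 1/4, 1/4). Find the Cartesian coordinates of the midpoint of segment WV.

Barycentric coordinates of the midpoint are the average: (3/8, 1/4, 3/8).
Converting: (3/8)·X + (1/4)·Y + (3/8)·Z = (-5/8, 49/8).

(-5/8, 49/8)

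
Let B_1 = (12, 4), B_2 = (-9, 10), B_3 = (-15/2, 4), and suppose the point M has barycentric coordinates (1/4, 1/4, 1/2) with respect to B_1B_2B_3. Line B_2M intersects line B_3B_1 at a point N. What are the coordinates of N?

(-1, 4)

Line B_2M meets B_3B_1 where the B_2-coordinate vanishes; zeroing M's B_2-weight and renormalizing leaves B_3, B_1-weights 1/2 : 1/4 → (2/3, 1/3).
So N = (2/3)·B_3 + (1/3)·B_1 = (-1, 4).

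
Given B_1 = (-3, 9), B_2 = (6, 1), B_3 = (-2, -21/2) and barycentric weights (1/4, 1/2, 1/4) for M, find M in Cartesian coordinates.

M = (1/4)·B_1 + (1/2)·B_2 + (1/4)·B_3.
x-coordinate: (1/4)·(-3) + (1/2)·6 + (1/4)·(-2) = 7/4.
y-coordinate: (1/4)·9 + (1/2)·1 + (1/4)·(-21/2) = 1/8.

(7/4, 1/8)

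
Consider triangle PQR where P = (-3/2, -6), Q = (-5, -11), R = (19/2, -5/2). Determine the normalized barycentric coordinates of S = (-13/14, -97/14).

(4/7, 2/7, 1/7)

Signed area of the reference triangle: [PQR] = ½·((-3/2)·(-11−(-5/2)) + (-5)·(-5/2−(-6)) + (19/2)·(-6−(-11))) = ½·(51/4 − 35/2 + 95/2) = 171/8.
[SQR] = ½·((-13/14)·(-11−(-5/2)) + (-5)·(-5/2−(-97/14)) + (19/2)·(-97/14−(-11))) = ½·(221/28 − 155/7 + 1083/28) = 171/14, so the P-coordinate is (171/14)/(171/8) = 4/7.
[PSR] = ½·((-3/2)·(-97/14−(-5/2)) + (-13/14)·(-5/2−(-6)) + (19/2)·(-6−(-97/14))) = ½·(93/14 − 13/4 + 247/28) = 171/28, so the Q-coordinate is 2/7.
[PQS] = ½·((-3/2)·(-11−(-97/14)) + (-5)·(-97/14−(-6)) + (-13/14)·(-6−(-11))) = ½·(171/28 + 65/14 − 65/14) = 171/56, so the R-coordinate is 1/7.
Check: 4/7 + 2/7 + 1/7 = 1.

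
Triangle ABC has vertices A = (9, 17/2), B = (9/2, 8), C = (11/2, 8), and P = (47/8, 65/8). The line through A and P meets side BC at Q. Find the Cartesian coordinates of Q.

(29/6, 8)

Barycentric coordinates of P with respect to ABC: (1/4, 1/2, 1/4).
On side BC the A-coordinate is zero; dropping P's A-weight 1/4 and renormalizing the remaining 1/2 : 1/4 gives weights 2/3, 1/3 on B, C.
Q = (2/3)·(9/2, 8) + (1/3)·(11/2, 8) = (29/6, 8).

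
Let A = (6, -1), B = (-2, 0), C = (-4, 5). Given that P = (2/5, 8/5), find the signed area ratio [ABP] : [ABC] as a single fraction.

2/5

[ABC] = ½·(6·(0−5) + (-2)·(5−(-1)) + (-4)·(-1−0)) = ½·(-30 − 12 + 4) = -19.
[ABP] = ½·(6·(0−(8/5)) + (-2)·(8/5−(-1)) + (2/5)·(-1−0)) = ½·(-48/5 − 26/5 − 2/5) = -38/5, so the ratio is (-38/5)/(-19) = 2/5.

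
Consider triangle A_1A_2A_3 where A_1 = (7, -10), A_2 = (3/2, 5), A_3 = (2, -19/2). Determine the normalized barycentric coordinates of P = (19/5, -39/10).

Signed area of the reference triangle: [A_1A_2A_3] = ½·(7·(5−(-19/2)) + (3/2)·(-19/2−(-10)) + 2·(-10−5)) = ½·(203/2 + 3/4 − 30) = 289/8.
[PA_2A_3] = ½·((19/5)·(5−(-19/2)) + (3/2)·(-19/2−(-39/10)) + 2·(-39/10−5)) = ½·(551/10 − 42/5 − 89/5) = 289/20, so the A_1-coordinate is (289/20)/(289/8) = 2/5.
[A_1PA_3] = ½·(7·(-39/10−(-19/2)) + (19/5)·(-19/2−(-10)) + 2·(-10−(-39/10))) = ½·(196/5 + 19/10 − 61/5) = 289/20, so the A_2-coordinate is 2/5.
[A_1A_2P] = ½·(7·(5−(-39/10)) + (3/2)·(-39/10−(-10)) + (19/5)·(-10−5)) = ½·(623/10 + 183/20 − 57) = 289/40, so the A_3-coordinate is 1/5.

(2/5, 2/5, 1/5)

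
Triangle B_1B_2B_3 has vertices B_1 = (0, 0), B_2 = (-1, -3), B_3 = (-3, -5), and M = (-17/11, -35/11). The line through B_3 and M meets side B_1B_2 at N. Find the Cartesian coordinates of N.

Barycentric coordinates of M with respect to B_1B_2B_3: (2/11, 5/11, 4/11).
On side B_1B_2 the B_3-coordinate is zero; dropping M's B_3-weight 4/11 and renormalizing the remaining 2/11 : 5/11 gives weights 2/7, 5/7 on B_1, B_2.
N = (2/7)·(0, 0) + (5/7)·(-1, -3) = (-5/7, -15/7).

(-5/7, -15/7)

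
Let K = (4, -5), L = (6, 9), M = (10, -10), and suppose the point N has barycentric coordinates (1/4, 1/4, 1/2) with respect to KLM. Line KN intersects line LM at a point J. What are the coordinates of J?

(26/3, -11/3)

Line KN meets LM where the K-coordinate vanishes; zeroing N's K-weight and renormalizing leaves L, M-weights 1/4 : 1/2 → (1/3, 2/3).
So J = (1/3)·L + (2/3)·M = (26/3, -11/3).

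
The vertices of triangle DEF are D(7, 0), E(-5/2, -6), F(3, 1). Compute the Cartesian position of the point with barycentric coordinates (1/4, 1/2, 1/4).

G = (1/4)·D + (1/2)·E + (1/4)·F.
x-coordinate: (1/4)·7 + (1/2)·(-5/2) + (1/4)·3 = 5/4.
y-coordinate: (1/4)·0 + (1/2)·(-6) + (1/4)·1 = -11/4.

(5/4, -11/4)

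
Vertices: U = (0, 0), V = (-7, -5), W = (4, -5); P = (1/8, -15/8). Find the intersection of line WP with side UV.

(-7/6, -5/6)

Barycentric coordinates of P with respect to UVW: (5/8, 1/8, 1/4).
On side UV the W-coordinate is zero; dropping P's W-weight 1/4 and renormalizing the remaining 5/8 : 1/8 gives weights 5/6, 1/6 on U, V.
Q = (5/6)·(0, 0) + (1/6)·(-7, -5) = (-7/6, -5/6).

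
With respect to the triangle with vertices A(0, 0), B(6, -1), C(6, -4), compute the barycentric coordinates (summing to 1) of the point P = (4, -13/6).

Signed area of the reference triangle: [ABC] = ½·(0·(-1−(-4)) + 6·(-4−0) + 6·(0−(-1))) = ½·(0 − 24 + 6) = -9.
[PBC] = ½·(4·(-1−(-4)) + 6·(-4−(-13/6)) + 6·(-13/6−(-1))) = ½·(12 − 11 − 7) = -3, so the A-coordinate is (-3)/(-9) = 1/3.
[APC] = ½·(0·(-13/6−(-4)) + 4·(-4−0) + 6·(0−(-13/6))) = ½·(0 − 16 + 13) = -3/2, so the B-coordinate is 1/6.
[ABP] = ½·(0·(-1−(-13/6)) + 6·(-13/6−0) + 4·(0−(-1))) = ½·(0 − 13 + 4) = -9/2, so the C-coordinate is 1/2.
Check: 1/3 + 1/6 + 1/2 = 1.

(1/3, 1/6, 1/2)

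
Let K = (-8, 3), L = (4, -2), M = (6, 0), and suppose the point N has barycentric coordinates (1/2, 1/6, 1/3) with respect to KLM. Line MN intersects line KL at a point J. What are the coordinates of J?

Line MN meets KL where the M-coordinate vanishes; zeroing N's M-weight and renormalizing leaves K, L-weights 1/2 : 1/6 → (3/4, 1/4).
So J = (3/4)·K + (1/4)·L = (-5, 7/4).

(-5, 7/4)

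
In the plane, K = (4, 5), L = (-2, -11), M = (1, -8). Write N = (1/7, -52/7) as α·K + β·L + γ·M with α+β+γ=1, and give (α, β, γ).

(1/7, 3/7, 3/7)

Signed area of the reference triangle: [KLM] = ½·(4·(-11−(-8)) + (-2)·(-8−5) + 1·(5−(-11))) = ½·(-12 + 26 + 16) = 15.
[NLM] = ½·((1/7)·(-11−(-8)) + (-2)·(-8−(-52/7)) + 1·(-52/7−(-11))) = ½·(-3/7 + 8/7 + 25/7) = 15/7, so the K-coordinate is (15/7)/15 = 1/7.
[KNM] = ½·(4·(-52/7−(-8)) + (1/7)·(-8−5) + 1·(5−(-52/7))) = ½·(16/7 − 13/7 + 87/7) = 45/7, so the L-coordinate is 3/7.
[KLN] = ½·(4·(-11−(-52/7)) + (-2)·(-52/7−5) + (1/7)·(5−(-11))) = ½·(-100/7 + 174/7 + 16/7) = 45/7, so the M-coordinate is 3/7.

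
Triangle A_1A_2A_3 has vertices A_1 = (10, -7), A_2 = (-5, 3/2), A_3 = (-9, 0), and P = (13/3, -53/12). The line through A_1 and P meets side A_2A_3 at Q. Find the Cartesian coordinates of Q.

(-7, 3/4)

Barycentric coordinates of P with respect to A_1A_2A_3: (2/3, 1/6, 1/6).
On side A_2A_3 the A_1-coordinate is zero; dropping P's A_1-weight 2/3 and renormalizing the remaining 1/6 : 1/6 gives weights 1/2, 1/2 on A_2, A_3.
Q = (1/2)·(-5, 3/2) + (1/2)·(-9, 0) = (-7, 3/4).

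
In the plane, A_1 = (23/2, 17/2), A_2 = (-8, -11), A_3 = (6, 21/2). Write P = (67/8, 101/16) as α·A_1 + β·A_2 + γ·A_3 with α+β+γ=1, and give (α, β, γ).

Signed area of the reference triangle: [A_1A_2A_3] = ½·((23/2)·(-11−(21/2)) + (-8)·(21/2−(17/2)) + 6·(17/2−(-11))) = ½·(-989/4 − 16 + 117) = -585/8.
[PA_2A_3] = ½·((67/8)·(-11−(21/2)) + (-8)·(21/2−(101/16)) + 6·(101/16−(-11))) = ½·(-2881/16 − 67/2 + 831/8) = -1755/32, so the A_1-coordinate is (-1755/32)/(-585/8) = 3/4.
[A_1PA_3] = ½·((23/2)·(101/16−(21/2)) + (67/8)·(21/2−(17/2)) + 6·(17/2−(101/16))) = ½·(-1541/32 + 67/4 + 105/8) = -585/64, so the A_2-coordinate is 1/8.
[A_1A_2P] = ½·((23/2)·(-11−(101/16)) + (-8)·(101/16−(17/2)) + (67/8)·(17/2−(-11))) = ½·(-6371/32 + 35/2 + 2613/16) = -585/64, so the A_3-coordinate is 1/8.
Check: 3/4 + 1/8 + 1/8 = 1.

(3/4, 1/8, 1/8)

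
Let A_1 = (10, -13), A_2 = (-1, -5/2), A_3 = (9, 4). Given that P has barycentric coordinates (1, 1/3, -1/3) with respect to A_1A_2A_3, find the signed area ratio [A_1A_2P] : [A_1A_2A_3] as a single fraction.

-1/3

The signed ratio [A_1A_2P]/[A_1A_2A_3] equals the barycentric coordinate of P at vertex A_3, which is -1/3.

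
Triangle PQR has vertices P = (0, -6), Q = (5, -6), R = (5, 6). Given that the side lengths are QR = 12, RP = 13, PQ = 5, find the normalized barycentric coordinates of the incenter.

The incenter has barycentric coordinates proportional to the opposite side lengths: (12 : 13 : 5).
Normalizing by 12+13+5 = 30 gives (2/5, 13/30, 1/6).

(2/5, 13/30, 1/6)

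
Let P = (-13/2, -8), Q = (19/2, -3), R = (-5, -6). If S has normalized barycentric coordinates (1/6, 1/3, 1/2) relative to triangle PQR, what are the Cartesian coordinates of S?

S = (1/6)·P + (1/3)·Q + (1/2)·R.
x-coordinate: (1/6)·(-13/2) + (1/3)·(19/2) + (1/2)·(-5) = -5/12.
y-coordinate: (1/6)·(-8) + (1/3)·(-3) + (1/2)·(-6) = -16/3.

(-5/12, -16/3)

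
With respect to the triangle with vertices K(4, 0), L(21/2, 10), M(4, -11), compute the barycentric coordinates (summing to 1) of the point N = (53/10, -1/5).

Signed area of the reference triangle: [KLM] = ½·(4·(10−(-11)) + (21/2)·(-11−0) + 4·(0−10)) = ½·(84 − 231/2 − 40) = -143/4.
[NLM] = ½·((53/10)·(10−(-11)) + (21/2)·(-11−(-1/5)) + 4·(-1/5−10)) = ½·(1113/10 − 567/5 − 204/5) = -429/20, so the K-coordinate is (-429/20)/(-143/4) = 3/5.
[KNM] = ½·(4·(-1/5−(-11)) + (53/10)·(-11−0) + 4·(0−(-1/5))) = ½·(216/5 − 583/10 + 4/5) = -143/20, so the L-coordinate is 1/5.
[KLN] = ½·(4·(10−(-1/5)) + (21/2)·(-1/5−0) + (53/10)·(0−10)) = ½·(204/5 − 21/10 − 53) = -143/20, so the M-coordinate is 1/5.

(3/5, 1/5, 1/5)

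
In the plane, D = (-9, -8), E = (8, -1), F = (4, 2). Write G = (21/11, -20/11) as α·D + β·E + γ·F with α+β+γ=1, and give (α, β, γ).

(3/11, 4/11, 4/11)

Signed area of the reference triangle: [DEF] = ½·((-9)·(-1−2) + 8·(2−(-8)) + 4·(-8−(-1))) = ½·(27 + 80 − 28) = 79/2.
[GEF] = ½·((21/11)·(-1−2) + 8·(2−(-20/11)) + 4·(-20/11−(-1))) = ½·(-63/11 + 336/11 − 36/11) = 237/22, so the D-coordinate is (237/22)/(79/2) = 3/11.
[DGF] = ½·((-9)·(-20/11−2) + (21/11)·(2−(-8)) + 4·(-8−(-20/11))) = ½·(378/11 + 210/11 − 272/11) = 158/11, so the E-coordinate is 4/11.
[DEG] = ½·((-9)·(-1−(-20/11)) + 8·(-20/11−(-8)) + (21/11)·(-8−(-1))) = ½·(-81/11 + 544/11 − 147/11) = 158/11, so the F-coordinate is 4/11.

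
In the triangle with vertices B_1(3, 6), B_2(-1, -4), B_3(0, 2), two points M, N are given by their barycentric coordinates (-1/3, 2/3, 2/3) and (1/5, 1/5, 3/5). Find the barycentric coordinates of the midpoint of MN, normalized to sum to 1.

(-1/15, 13/30, 19/30)

Since both coordinate triples sum to 1, the midpoint's barycentrics are the componentwise average.
(-1/3+1/5)/2 = -1/15; similarly 13/30 and 19/30.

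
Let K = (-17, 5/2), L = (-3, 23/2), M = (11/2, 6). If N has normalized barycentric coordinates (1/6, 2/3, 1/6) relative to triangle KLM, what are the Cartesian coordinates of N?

(-47/12, 109/12)

N = (1/6)·K + (2/3)·L + (1/6)·M.
x-coordinate: (1/6)·(-17) + (2/3)·(-3) + (1/6)·(11/2) = -47/12.
y-coordinate: (1/6)·(5/2) + (2/3)·(23/2) + (1/6)·6 = 109/12.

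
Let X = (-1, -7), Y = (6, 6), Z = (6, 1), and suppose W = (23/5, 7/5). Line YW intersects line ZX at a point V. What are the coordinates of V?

Barycentric coordinates of W with respect to XYZ: (1/5, 2/5, 2/5).
On side ZX the Y-coordinate is zero; dropping W's Y-weight 2/5 and renormalizing the remaining 2/5 : 1/5 gives weights 2/3, 1/3 on Z, X.
V = (2/3)·(6, 1) + (1/3)·(-1, -7) = (11/3, -5/3).

(11/3, -5/3)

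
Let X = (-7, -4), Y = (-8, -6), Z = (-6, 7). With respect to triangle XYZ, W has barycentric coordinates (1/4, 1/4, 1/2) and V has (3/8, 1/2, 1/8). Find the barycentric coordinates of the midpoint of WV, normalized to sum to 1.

Since both coordinate triples sum to 1, the midpoint's barycentrics are the componentwise average.
(1/4+3/8)/2 = 5/16; similarly 3/8 and 5/16.

(5/16, 3/8, 5/16)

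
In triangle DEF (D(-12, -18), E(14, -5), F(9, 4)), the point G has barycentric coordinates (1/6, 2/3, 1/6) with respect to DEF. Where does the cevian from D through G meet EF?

(13, -16/5)

Line DG meets EF where the D-coordinate vanishes; zeroing G's D-weight and renormalizing leaves E, F-weights 2/3 : 1/6 → (4/5, 1/5).
So H = (4/5)·E + (1/5)·F = (13, -16/5).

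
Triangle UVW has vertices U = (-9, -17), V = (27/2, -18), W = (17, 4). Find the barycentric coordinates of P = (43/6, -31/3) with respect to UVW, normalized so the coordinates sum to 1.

(1/3, 1/3, 1/3)

Signed area of the reference triangle: [UVW] = ½·((-9)·(-18−4) + (27/2)·(4−(-17)) + 17·(-17−(-18))) = ½·(198 + 567/2 + 17) = 997/4.
[PVW] = ½·((43/6)·(-18−4) + (27/2)·(4−(-31/3)) + 17·(-31/3−(-18))) = ½·(-473/3 + 387/2 + 391/3) = 997/12, so the U-coordinate is (997/12)/(997/4) = 1/3.
[UPW] = ½·((-9)·(-31/3−4) + (43/6)·(4−(-17)) + 17·(-17−(-31/3))) = ½·(129 + 301/2 − 340/3) = 997/12, so the V-coordinate is 1/3.
[UVP] = ½·((-9)·(-18−(-31/3)) + (27/2)·(-31/3−(-17)) + (43/6)·(-17−(-18))) = ½·(69 + 90 + 43/6) = 997/12, so the W-coordinate is 1/3.
Check: 1/3 + 1/3 + 1/3 = 1.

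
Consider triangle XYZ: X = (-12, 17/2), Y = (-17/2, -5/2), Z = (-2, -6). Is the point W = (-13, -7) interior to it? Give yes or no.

no

Barycentric coordinates of W: (-60/79, 226/79, -87/79).
The three coordinates are negative, positive, negative; a point is interior exactly when all three are positive.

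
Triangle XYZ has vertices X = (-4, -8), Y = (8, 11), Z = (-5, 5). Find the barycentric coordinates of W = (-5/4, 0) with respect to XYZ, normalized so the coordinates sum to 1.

Signed area of the reference triangle: [XYZ] = ½·((-4)·(11−5) + 8·(5−(-8)) + (-5)·(-8−11)) = ½·(-24 + 104 + 95) = 175/2.
[WYZ] = ½·((-5/4)·(11−5) + 8·(5−0) + (-5)·(0−11)) = ½·(-15/2 + 40 + 55) = 175/4, so the X-coordinate is (175/4)/(175/2) = 1/2.
[XWZ] = ½·((-4)·(0−5) + (-5/4)·(5−(-8)) + (-5)·(-8−0)) = ½·(20 − 65/4 + 40) = 175/8, so the Y-coordinate is 1/4.
[XYW] = ½·((-4)·(11−0) + 8·(0−(-8)) + (-5/4)·(-8−11)) = ½·(-44 + 64 + 95/4) = 175/8, so the Z-coordinate is 1/4.

(1/2, 1/4, 1/4)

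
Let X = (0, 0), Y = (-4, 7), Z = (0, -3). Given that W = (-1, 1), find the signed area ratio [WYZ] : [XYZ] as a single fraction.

1/2

[XYZ] = ½·(0·(7−(-3)) + (-4)·(-3−0) + 0·(0−7)) = ½·(0 + 12 + 0) = 6.
[WYZ] = ½·((-1)·(7−(-3)) + (-4)·(-3−1) + 0·(1−7)) = ½·(-10 + 16 + 0) = 3, so the ratio is 3/6 = 1/2.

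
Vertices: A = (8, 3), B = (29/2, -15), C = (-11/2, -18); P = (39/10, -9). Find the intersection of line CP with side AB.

(61/6, -3)

Barycentric coordinates of P with respect to ABC: (2/5, 1/5, 2/5).
On side AB the C-coordinate is zero; dropping P's C-weight 2/5 and renormalizing the remaining 2/5 : 1/5 gives weights 2/3, 1/3 on A, B.
Q = (2/3)·(8, 3) + (1/3)·(29/2, -15) = (61/6, -3).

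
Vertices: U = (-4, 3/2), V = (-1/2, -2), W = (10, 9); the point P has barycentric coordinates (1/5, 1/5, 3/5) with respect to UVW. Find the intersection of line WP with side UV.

(-9/4, -1/4)

Line WP meets UV where the W-coordinate vanishes; zeroing P's W-weight and renormalizing leaves U, V-weights 1/5 : 1/5 → (1/2, 1/2).
So Q = (1/2)·U + (1/2)·V = (-9/4, -1/4).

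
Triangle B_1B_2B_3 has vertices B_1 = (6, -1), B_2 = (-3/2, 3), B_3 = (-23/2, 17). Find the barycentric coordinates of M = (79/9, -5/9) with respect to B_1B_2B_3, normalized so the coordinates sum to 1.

Signed area of the reference triangle: [B_1B_2B_3] = ½·(6·(3−17) + (-3/2)·(17−(-1)) + (-23/2)·(-1−3)) = ½·(-84 − 27 + 46) = -65/2.
[MB_2B_3] = ½·((79/9)·(3−17) + (-3/2)·(17−(-5/9)) + (-23/2)·(-5/9−3)) = ½·(-1106/9 − 79/3 + 368/9) = -325/6, so the B_1-coordinate is (-325/6)/(-65/2) = 5/3.
[B_1MB_3] = ½·(6·(-5/9−17) + (79/9)·(17−(-1)) + (-23/2)·(-1−(-5/9))) = ½·(-316/3 + 158 + 46/9) = 260/9, so the B_2-coordinate is -8/9.
[B_1B_2M] = ½·(6·(3−(-5/9)) + (-3/2)·(-5/9−(-1)) + (79/9)·(-1−3)) = ½·(64/3 − 2/3 − 316/9) = -65/9, so the B_3-coordinate is 2/9.
Check: 5/3 − 8/9 + 2/9 = 1.

(5/3, -8/9, 2/9)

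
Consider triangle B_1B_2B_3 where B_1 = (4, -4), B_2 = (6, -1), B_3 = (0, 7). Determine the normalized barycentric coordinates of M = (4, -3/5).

Signed area of the reference triangle: [B_1B_2B_3] = ½·(4·(-1−7) + 6·(7−(-4)) + 0·(-4−(-1))) = ½·(-32 + 66 + 0) = 17.
[MB_2B_3] = ½·(4·(-1−7) + 6·(7−(-3/5)) + 0·(-3/5−(-1))) = ½·(-32 + 228/5 + 0) = 34/5, so the B_1-coordinate is (34/5)/17 = 2/5.
[B_1MB_3] = ½·(4·(-3/5−7) + 4·(7−(-4)) + 0·(-4−(-3/5))) = ½·(-152/5 + 44 + 0) = 34/5, so the B_2-coordinate is 2/5.
[B_1B_2M] = ½·(4·(-1−(-3/5)) + 6·(-3/5−(-4)) + 4·(-4−(-1))) = ½·(-8/5 + 102/5 − 12) = 17/5, so the B_3-coordinate is 1/5.

(2/5, 2/5, 1/5)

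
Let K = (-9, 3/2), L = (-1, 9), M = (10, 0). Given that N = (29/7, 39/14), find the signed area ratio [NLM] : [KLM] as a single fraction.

1/7

[KLM] = ½·((-9)·(9−0) + (-1)·(0−(3/2)) + 10·(3/2−9)) = ½·(-81 + 3/2 − 75) = -309/4.
[NLM] = ½·((29/7)·(9−0) + (-1)·(0−(39/14)) + 10·(39/14−9)) = ½·(261/7 + 39/14 − 435/7) = -309/28, so the ratio is (-309/28)/(-309/4) = 1/7.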